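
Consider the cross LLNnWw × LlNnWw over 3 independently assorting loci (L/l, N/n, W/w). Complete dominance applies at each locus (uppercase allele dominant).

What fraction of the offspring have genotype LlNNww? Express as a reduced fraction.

P(LlNNww) = 1/32

LLNnWw gametes: LNW×2, LNw×2, LnW×2, Lnw×2
LlNnWw gametes: LNW×1, LNw×1, LnW×1, Lnw×1, lNW×1, lNw×1, lnW×1, lnw×1
LLNnWw×LlNnWw grid (8·8=64): LLNNWW=2 LLNNWw=4 LLNNww=2 LLNnWW=4 LLNnWw=8 LLNnww=4 LLnnWW=2 LLnnWw=4 LLnnww=2 LlNNWW=2 LlNNWw=4 LlNNww=2 LlNnWW=4 LlNnWw=8 LlNnww=4 LlnnWW=2 LlnnWw=4 Llnnww=2
LlNNww hits 2/64; gcd=2; 2÷2/64÷2 = 1/32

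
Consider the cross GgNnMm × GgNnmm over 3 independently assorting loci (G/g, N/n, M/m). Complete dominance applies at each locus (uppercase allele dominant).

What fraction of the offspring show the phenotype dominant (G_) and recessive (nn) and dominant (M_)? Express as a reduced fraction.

GgNnMm gametes: GNM×1, GNm×1, GnM×1, Gnm×1, gNM×1, gNm×1, gnM×1, gnm×1
GgNnmm gametes: GNm×2, Gnm×2, gNm×2, gnm×2
GgNnMm×GgNnmm grid (8·8=64): GGNNMm=2 GGNNmm=2 GGNnMm=4 GGNnmm=4 GGnnMm=2 GGnnmm=2 GgNNMm=4 GgNNmm=4 GgNnMm=8 GgNnmm=8 GgnnMm=4 Ggnnmm=4 ggNNMm=2 ggNNmm=2 ggNnMm=4 ggNnmm=4 ggnnMm=2 ggnnmm=2
G_ nn M_ hits 6/64; gcd=2; 6÷2/64÷2 = 3/32

P(G_ nn M_) = 3/32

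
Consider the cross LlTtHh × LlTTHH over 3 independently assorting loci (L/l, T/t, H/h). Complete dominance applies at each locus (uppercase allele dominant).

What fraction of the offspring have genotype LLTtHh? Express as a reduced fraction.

P(LLTtHh) = 1/16

LlTtHh gametes: LTH×1, LTh×1, LtH×1, Lth×1, lTH×1, lTh×1, ltH×1, lth×1
LlTTHH gametes: LTH×4, lTH×4
LlTtHh×LlTTHH grid (8·8=64): LLTTHH=4 LLTTHh=4 LLTtHH=4 LLTtHh=4 LlTTHH=8 LlTTHh=8 LlTtHH=8 LlTtHh=8 llTTHH=4 llTTHh=4 llTtHH=4 llTtHh=4
LLTtHh hits 4/64; gcd=4; 4÷4/64÷4 = 1/16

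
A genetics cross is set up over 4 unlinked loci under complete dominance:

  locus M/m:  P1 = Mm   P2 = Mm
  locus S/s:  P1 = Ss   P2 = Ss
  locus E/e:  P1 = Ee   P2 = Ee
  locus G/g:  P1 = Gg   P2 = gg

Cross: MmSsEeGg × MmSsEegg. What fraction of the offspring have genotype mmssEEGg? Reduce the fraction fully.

P(mmssEEGg) = 1/128

MmSsEeGg gametes: MSEG×1, MSEg×1, MSeG×1, MSeg×1, MsEG×1, MsEg×1, MseG×1, Mseg×1, mSEG×1, mSEg×1, mSeG×1, mSeg×1, msEG×1, msEg×1, mseG×1, mseg×1
MmSsEegg gametes: MSEg×2, MSeg×2, MsEg×2, Mseg×2, mSEg×2, mSeg×2, msEg×2, mseg×2
MmSsEeGg×MmSsEegg grid (16·16=256): MMSSEEGg=2 MMSSEEgg=2 MMSSEeGg=4 MMSSEegg=4 MMSSeeGg=2 MMSSeegg=2 MMSsEEGg=4 MMSsEEgg=4 MMSsEeGg=8 MMSsEegg=8 MMSseeGg=4 MMSseegg=4 MMssEEGg=2 MMssEEgg=2 MMssEeGg=4 MMssEegg=4 MMsseeGg=2 MMsseegg=2 MmSSEEGg=4 MmSSEEgg=4 MmSSEeGg=8 MmSSEegg=8 MmSSeeGg=4 MmSSeegg=4 MmSsEEGg=8 MmSsEEgg=8 MmSsEeGg=16 MmSsEegg=16 MmSseeGg=8 MmSseegg=8 MmssEEGg=4 MmssEEgg=4 MmssEeGg=8 MmssEegg=8 MmsseeGg=4 Mmsseegg=4 mmSSEEGg=2 mmSSEEgg=2 mmSSEeGg=4 mmSSEegg=4 mmSSeeGg=2 mmSSeegg=2 mmSsEEGg=4 mmSsEEgg=4 mmSsEeGg=8 mmSsEegg=8 mmSseeGg=4 mmSseegg=4 mmssEEGg=2 mmssEEgg=2 mmssEeGg=4 mmssEegg=4 mmsseeGg=2 mmsseegg=2
mmssEEGg hits 2/256; gcd=2; 2÷2/256÷2 = 1/128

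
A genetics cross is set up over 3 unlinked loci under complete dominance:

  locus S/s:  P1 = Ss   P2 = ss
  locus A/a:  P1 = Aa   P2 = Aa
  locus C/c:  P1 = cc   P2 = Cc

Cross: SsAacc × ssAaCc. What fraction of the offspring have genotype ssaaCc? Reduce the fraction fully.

SsAacc gametes: SAc×2, Sac×2, sAc×2, sac×2
ssAaCc gametes: sAC×2, sAc×2, saC×2, sac×2
SsAacc×ssAaCc grid (8·8=64): SsAACc=4 SsAAcc=4 SsAaCc=8 SsAacc=8 SsaaCc=4 Ssaacc=4 ssAACc=4 ssAAcc=4 ssAaCc=8 ssAacc=8 ssaaCc=4 ssaacc=4
ssaaCc hits 4/64; gcd=4; 4÷4/64÷4 = 1/16

P(ssaaCc) = 1/16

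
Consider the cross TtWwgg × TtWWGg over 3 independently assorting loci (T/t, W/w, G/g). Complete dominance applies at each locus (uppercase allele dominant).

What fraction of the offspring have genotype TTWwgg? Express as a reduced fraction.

TtWwgg gametes: TWg×2, Twg×2, tWg×2, twg×2
TtWWGg gametes: TWG×2, TWg×2, tWG×2, tWg×2
TtWwgg×TtWWGg grid (8·8=64): TTWWGg=4 TTWWgg=4 TTWwGg=4 TTWwgg=4 TtWWGg=8 TtWWgg=8 TtWwGg=8 TtWwgg=8 ttWWGg=4 ttWWgg=4 ttWwGg=4 ttWwgg=4
TTWwgg hits 4/64; gcd=4; 4÷4/64÷4 = 1/16

P(TTWwgg) = 1/16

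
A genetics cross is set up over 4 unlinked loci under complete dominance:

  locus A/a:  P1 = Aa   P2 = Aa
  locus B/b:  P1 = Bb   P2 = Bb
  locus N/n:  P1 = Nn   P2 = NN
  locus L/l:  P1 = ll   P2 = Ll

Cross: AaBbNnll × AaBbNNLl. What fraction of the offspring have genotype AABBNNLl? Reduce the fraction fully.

P(AABBNNLl) = 1/64

AaBbNnll gametes: ABNl×2, ABnl×2, AbNl×2, Abnl×2, aBNl×2, aBnl×2, abNl×2, abnl×2
AaBbNNLl gametes: ABNL×2, ABNl×2, AbNL×2, AbNl×2, aBNL×2, aBNl×2, abNL×2, abNl×2
AaBbNnll×AaBbNNLl grid (16·16=256): AABBNNLl=4 AABBNNll=4 AABBNnLl=4 AABBNnll=4 AABbNNLl=8 AABbNNll=8 AABbNnLl=8 AABbNnll=8 AAbbNNLl=4 AAbbNNll=4 AAbbNnLl=4 AAbbNnll=4 AaBBNNLl=8 AaBBNNll=8 AaBBNnLl=8 AaBBNnll=8 AaBbNNLl=16 AaBbNNll=16 AaBbNnLl=16 AaBbNnll=16 AabbNNLl=8 AabbNNll=8 AabbNnLl=8 AabbNnll=8 aaBBNNLl=4 aaBBNNll=4 aaBBNnLl=4 aaBBNnll=4 aaBbNNLl=8 aaBbNNll=8 aaBbNnLl=8 aaBbNnll=8 aabbNNLl=4 aabbNNll=4 aabbNnLl=4 aabbNnll=4
AABBNNLl hits 4/256; gcd=4; 4÷4/256÷4 = 1/64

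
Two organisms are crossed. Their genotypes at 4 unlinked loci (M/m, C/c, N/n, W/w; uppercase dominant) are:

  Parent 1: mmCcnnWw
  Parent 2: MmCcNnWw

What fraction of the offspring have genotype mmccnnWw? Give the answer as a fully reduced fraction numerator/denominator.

mmCcnnWw gametes: mCnW×4, mCnw×4, mcnW×4, mcnw×4
MmCcNnWw gametes: MCNW×1, MCNw×1, MCnW×1, MCnw×1, McNW×1, McNw×1, McnW×1, Mcnw×1, mCNW×1, mCNw×1, mCnW×1, mCnw×1, mcNW×1, mcNw×1, mcnW×1, mcnw×1
mmCcnnWw×MmCcNnWw grid (16·16=256): MmCCNnWW=4 MmCCNnWw=8 MmCCNnww=4 MmCCnnWW=4 MmCCnnWw=8 MmCCnnww=4 MmCcNnWW=8 MmCcNnWw=16 MmCcNnww=8 MmCcnnWW=8 MmCcnnWw=16 MmCcnnww=8 MmccNnWW=4 MmccNnWw=8 MmccNnww=4 MmccnnWW=4 MmccnnWw=8 Mmccnnww=4 mmCCNnWW=4 mmCCNnWw=8 mmCCNnww=4 mmCCnnWW=4 mmCCnnWw=8 mmCCnnww=4 mmCcNnWW=8 mmCcNnWw=16 mmCcNnww=8 mmCcnnWW=8 mmCcnnWw=16 mmCcnnww=8 mmccNnWW=4 mmccNnWw=8 mmccNnww=4 mmccnnWW=4 mmccnnWw=8 mmccnnww=4
mmccnnWw hits 8/256; gcd=8; 8÷8/256÷8 = 1/32

P(mmccnnWw) = 1/32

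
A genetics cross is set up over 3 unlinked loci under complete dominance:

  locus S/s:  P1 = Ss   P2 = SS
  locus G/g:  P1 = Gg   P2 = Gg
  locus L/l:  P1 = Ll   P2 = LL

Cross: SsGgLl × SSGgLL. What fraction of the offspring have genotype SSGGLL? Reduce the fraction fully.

P(SSGGLL) = 1/16

SsGgLl gametes: SGL×1, SGl×1, SgL×1, Sgl×1, sGL×1, sGl×1, sgL×1, sgl×1
SSGgLL gametes: SGL×4, SgL×4
SsGgLl×SSGgLL grid (8·8=64): SSGGLL=4 SSGGLl=4 SSGgLL=8 SSGgLl=8 SSggLL=4 SSggLl=4 SsGGLL=4 SsGGLl=4 SsGgLL=8 SsGgLl=8 SsggLL=4 SsggLl=4
SSGGLL hits 4/64; gcd=4; 4÷4/64÷4 = 1/16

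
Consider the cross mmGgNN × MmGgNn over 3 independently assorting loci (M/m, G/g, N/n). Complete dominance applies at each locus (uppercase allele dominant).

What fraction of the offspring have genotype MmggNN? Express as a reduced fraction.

P(MmggNN) = 1/16

mmGgNN gametes: mGN×4, mgN×4
MmGgNn gametes: MGN×1, MGn×1, MgN×1, Mgn×1, mGN×1, mGn×1, mgN×1, mgn×1
mmGgNN×MmGgNn grid (8·8=64): MmGGNN=4 MmGGNn=4 MmGgNN=8 MmGgNn=8 MmggNN=4 MmggNn=4 mmGGNN=4 mmGGNn=4 mmGgNN=8 mmGgNn=8 mmggNN=4 mmggNn=4
MmggNN hits 4/64; gcd=4; 4÷4/64÷4 = 1/16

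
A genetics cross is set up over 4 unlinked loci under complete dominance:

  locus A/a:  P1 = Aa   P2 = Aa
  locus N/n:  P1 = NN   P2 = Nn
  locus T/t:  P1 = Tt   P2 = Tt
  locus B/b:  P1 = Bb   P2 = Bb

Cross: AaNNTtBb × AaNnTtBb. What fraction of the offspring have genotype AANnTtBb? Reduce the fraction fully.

AaNNTtBb gametes: ANTB×2, ANTb×2, ANtB×2, ANtb×2, aNTB×2, aNTb×2, aNtB×2, aNtb×2
AaNnTtBb gametes: ANTB×1, ANTb×1, ANtB×1, ANtb×1, AnTB×1, AnTb×1, AntB×1, Antb×1, aNTB×1, aNTb×1, aNtB×1, aNtb×1, anTB×1, anTb×1, antB×1, antb×1
AaNNTtBb×AaNnTtBb grid (16·16=256): AANNTTBB=2 AANNTTBb=4 AANNTTbb=2 AANNTtBB=4 AANNTtBb=8 AANNTtbb=4 AANNttBB=2 AANNttBb=4 AANNttbb=2 AANnTTBB=2 AANnTTBb=4 AANnTTbb=2 AANnTtBB=4 AANnTtBb=8 AANnTtbb=4 AANnttBB=2 AANnttBb=4 AANnttbb=2 AaNNTTBB=4 AaNNTTBb=8 AaNNTTbb=4 AaNNTtBB=8 AaNNTtBb=16 AaNNTtbb=8 AaNNttBB=4 AaNNttBb=8 AaNNttbb=4 AaNnTTBB=4 AaNnTTBb=8 AaNnTTbb=4 AaNnTtBB=8 AaNnTtBb=16 AaNnTtbb=8 AaNnttBB=4 AaNnttBb=8 AaNnttbb=4 aaNNTTBB=2 aaNNTTBb=4 aaNNTTbb=2 aaNNTtBB=4 aaNNTtBb=8 aaNNTtbb=4 aaNNttBB=2 aaNNttBb=4 aaNNttbb=2 aaNnTTBB=2 aaNnTTBb=4 aaNnTTbb=2 aaNnTtBB=4 aaNnTtBb=8 aaNnTtbb=4 aaNnttBB=2 aaNnttBb=4 aaNnttbb=2
AANnTtBb hits 8/256; gcd=8; 8÷8/256÷8 = 1/32

P(AANnTtBb) = 1/32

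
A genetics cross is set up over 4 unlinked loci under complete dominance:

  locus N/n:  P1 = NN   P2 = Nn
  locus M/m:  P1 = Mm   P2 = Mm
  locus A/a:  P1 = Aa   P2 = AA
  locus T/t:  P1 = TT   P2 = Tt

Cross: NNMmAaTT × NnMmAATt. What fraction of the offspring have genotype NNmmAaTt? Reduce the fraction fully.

P(NNmmAaTt) = 1/32

NNMmAaTT gametes: NMAT×4, NMaT×4, NmAT×4, NmaT×4
NnMmAATt gametes: NMAT×2, NMAt×2, NmAT×2, NmAt×2, nMAT×2, nMAt×2, nmAT×2, nmAt×2
NNMmAaTT×NnMmAATt grid (16·16=256): NNMMAATT=8 NNMMAATt=8 NNMMAaTT=8 NNMMAaTt=8 NNMmAATT=16 NNMmAATt=16 NNMmAaTT=16 NNMmAaTt=16 NNmmAATT=8 NNmmAATt=8 NNmmAaTT=8 NNmmAaTt=8 NnMMAATT=8 NnMMAATt=8 NnMMAaTT=8 NnMMAaTt=8 NnMmAATT=16 NnMmAATt=16 NnMmAaTT=16 NnMmAaTt=16 NnmmAATT=8 NnmmAATt=8 NnmmAaTT=8 NnmmAaTt=8
NNmmAaTt hits 8/256; gcd=8; 8÷8/256÷8 = 1/32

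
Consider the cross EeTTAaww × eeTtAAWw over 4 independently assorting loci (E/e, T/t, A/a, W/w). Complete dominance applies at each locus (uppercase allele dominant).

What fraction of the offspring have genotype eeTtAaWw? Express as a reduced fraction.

EeTTAaww gametes: ETAw×4, ETaw×4, eTAw×4, eTaw×4
eeTtAAWw gametes: eTAW×4, eTAw×4, etAW×4, etAw×4
EeTTAaww×eeTtAAWw grid (16·16=256): EeTTAAWw=16 EeTTAAww=16 EeTTAaWw=16 EeTTAaww=16 EeTtAAWw=16 EeTtAAww=16 EeTtAaWw=16 EeTtAaww=16 eeTTAAWw=16 eeTTAAww=16 eeTTAaWw=16 eeTTAaww=16 eeTtAAWw=16 eeTtAAww=16 eeTtAaWw=16 eeTtAaww=16
eeTtAaWw hits 16/256; gcd=16; 16÷16/256÷16 = 1/16

P(eeTtAaWw) = 1/16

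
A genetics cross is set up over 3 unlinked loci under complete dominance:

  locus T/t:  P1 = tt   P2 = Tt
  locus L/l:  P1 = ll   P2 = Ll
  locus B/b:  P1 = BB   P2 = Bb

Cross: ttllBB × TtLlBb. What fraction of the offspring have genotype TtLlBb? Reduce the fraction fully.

ttllBB gametes: tlB×8
TtLlBb gametes: TLB×1, TLb×1, TlB×1, Tlb×1, tLB×1, tLb×1, tlB×1, tlb×1
ttllBB×TtLlBb grid (8·8=64): TtLlBB=8 TtLlBb=8 TtllBB=8 TtllBb=8 ttLlBB=8 ttLlBb=8 ttllBB=8 ttllBb=8
TtLlBb hits 8/64; gcd=8; 8÷8/64÷8 = 1/8

P(TtLlBb) = 1/8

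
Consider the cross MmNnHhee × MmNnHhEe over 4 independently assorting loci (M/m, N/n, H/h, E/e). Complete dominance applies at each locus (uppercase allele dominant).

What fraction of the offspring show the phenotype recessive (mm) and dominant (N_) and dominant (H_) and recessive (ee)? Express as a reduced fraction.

MmNnHhee gametes: MNHe×2, MNhe×2, MnHe×2, Mnhe×2, mNHe×2, mNhe×2, mnHe×2, mnhe×2
MmNnHhEe gametes: MNHE×1, MNHe×1, MNhE×1, MNhe×1, MnHE×1, MnHe×1, MnhE×1, Mnhe×1, mNHE×1, mNHe×1, mNhE×1, mNhe×1, mnHE×1, mnHe×1, mnhE×1, mnhe×1
MmNnHhee×MmNnHhEe grid (16·16=256): MMNNHHEe=2 MMNNHHee=2 MMNNHhEe=4 MMNNHhee=4 MMNNhhEe=2 MMNNhhee=2 MMNnHHEe=4 MMNnHHee=4 MMNnHhEe=8 MMNnHhee=8 MMNnhhEe=4 MMNnhhee=4 MMnnHHEe=2 MMnnHHee=2 MMnnHhEe=4 MMnnHhee=4 MMnnhhEe=2 MMnnhhee=2 MmNNHHEe=4 MmNNHHee=4 MmNNHhEe=8 MmNNHhee=8 MmNNhhEe=4 MmNNhhee=4 MmNnHHEe=8 MmNnHHee=8 MmNnHhEe=16 MmNnHhee=16 MmNnhhEe=8 MmNnhhee=8 MmnnHHEe=4 MmnnHHee=4 MmnnHhEe=8 MmnnHhee=8 MmnnhhEe=4 Mmnnhhee=4 mmNNHHEe=2 mmNNHHee=2 mmNNHhEe=4 mmNNHhee=4 mmNNhhEe=2 mmNNhhee=2 mmNnHHEe=4 mmNnHHee=4 mmNnHhEe=8 mmNnHhee=8 mmNnhhEe=4 mmNnhhee=4 mmnnHHEe=2 mmnnHHee=2 mmnnHhEe=4 mmnnHhee=4 mmnnhhEe=2 mmnnhhee=2
mm N_ H_ ee hits 18/256; gcd=2; 18÷2/256÷2 = 9/128

P(mm N_ H_ ee) = 9/128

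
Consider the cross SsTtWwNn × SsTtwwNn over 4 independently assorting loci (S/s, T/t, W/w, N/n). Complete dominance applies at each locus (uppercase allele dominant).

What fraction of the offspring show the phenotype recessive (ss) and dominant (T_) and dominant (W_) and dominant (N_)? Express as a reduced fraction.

SsTtWwNn gametes: STWN×1, STWn×1, STwN×1, STwn×1, StWN×1, StWn×1, StwN×1, Stwn×1, sTWN×1, sTWn×1, sTwN×1, sTwn×1, stWN×1, stWn×1, stwN×1, stwn×1
SsTtwwNn gametes: STwN×2, STwn×2, StwN×2, Stwn×2, sTwN×2, sTwn×2, stwN×2, stwn×2
SsTtWwNn×SsTtwwNn grid (16·16=256): SSTTWwNN=2 SSTTWwNn=4 SSTTWwnn=2 SSTTwwNN=2 SSTTwwNn=4 SSTTwwnn=2 SSTtWwNN=4 SSTtWwNn=8 SSTtWwnn=4 SSTtwwNN=4 SSTtwwNn=8 SSTtwwnn=4 SSttWwNN=2 SSttWwNn=4 SSttWwnn=2 SSttwwNN=2 SSttwwNn=4 SSttwwnn=2 SsTTWwNN=4 SsTTWwNn=8 SsTTWwnn=4 SsTTwwNN=4 SsTTwwNn=8 SsTTwwnn=4 SsTtWwNN=8 SsTtWwNn=16 SsTtWwnn=8 SsTtwwNN=8 SsTtwwNn=16 SsTtwwnn=8 SsttWwNN=4 SsttWwNn=8 SsttWwnn=4 SsttwwNN=4 SsttwwNn=8 Ssttwwnn=4 ssTTWwNN=2 ssTTWwNn=4 ssTTWwnn=2 ssTTwwNN=2 ssTTwwNn=4 ssTTwwnn=2 ssTtWwNN=4 ssTtWwNn=8 ssTtWwnn=4 ssTtwwNN=4 ssTtwwNn=8 ssTtwwnn=4 ssttWwNN=2 ssttWwNn=4 ssttWwnn=2 ssttwwNN=2 ssttwwNn=4 ssttwwnn=2
ss T_ W_ N_ hits 18/256; gcd=2; 18÷2/256÷2 = 9/128

P(ss T_ W_ N_) = 9/128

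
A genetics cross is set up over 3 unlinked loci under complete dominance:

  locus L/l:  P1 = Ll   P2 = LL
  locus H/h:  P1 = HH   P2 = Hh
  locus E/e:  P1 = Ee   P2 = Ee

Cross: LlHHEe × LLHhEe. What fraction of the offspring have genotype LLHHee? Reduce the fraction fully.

LlHHEe gametes: LHE×2, LHe×2, lHE×2, lHe×2
LLHhEe gametes: LHE×2, LHe×2, LhE×2, Lhe×2
LlHHEe×LLHhEe grid (8·8=64): LLHHEE=4 LLHHEe=8 LLHHee=4 LLHhEE=4 LLHhEe=8 LLHhee=4 LlHHEE=4 LlHHEe=8 LlHHee=4 LlHhEE=4 LlHhEe=8 LlHhee=4
LLHHee hits 4/64; gcd=4; 4÷4/64÷4 = 1/16

P(LLHHee) = 1/16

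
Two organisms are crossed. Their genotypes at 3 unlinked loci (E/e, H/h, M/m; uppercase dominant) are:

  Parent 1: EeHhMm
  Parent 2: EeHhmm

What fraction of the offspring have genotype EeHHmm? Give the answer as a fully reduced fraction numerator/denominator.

P(EeHHmm) = 1/16

EeHhMm gametes: EHM×1, EHm×1, EhM×1, Ehm×1, eHM×1, eHm×1, ehM×1, ehm×1
EeHhmm gametes: EHm×2, Ehm×2, eHm×2, ehm×2
EeHhMm×EeHhmm grid (8·8=64): EEHHMm=2 EEHHmm=2 EEHhMm=4 EEHhmm=4 EEhhMm=2 EEhhmm=2 EeHHMm=4 EeHHmm=4 EeHhMm=8 EeHhmm=8 EehhMm=4 Eehhmm=4 eeHHMm=2 eeHHmm=2 eeHhMm=4 eeHhmm=4 eehhMm=2 eehhmm=2
EeHHmm hits 4/64; gcd=4; 4÷4/64÷4 = 1/16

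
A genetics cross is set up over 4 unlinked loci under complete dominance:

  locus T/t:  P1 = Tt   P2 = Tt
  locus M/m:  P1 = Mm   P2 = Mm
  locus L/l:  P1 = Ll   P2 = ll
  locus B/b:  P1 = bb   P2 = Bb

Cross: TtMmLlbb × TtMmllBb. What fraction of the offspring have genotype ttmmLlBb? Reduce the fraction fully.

TtMmLlbb gametes: TMLb×2, TMlb×2, TmLb×2, Tmlb×2, tMLb×2, tMlb×2, tmLb×2, tmlb×2
TtMmllBb gametes: TMlB×2, TMlb×2, TmlB×2, Tmlb×2, tMlB×2, tMlb×2, tmlB×2, tmlb×2
TtMmLlbb×TtMmllBb grid (16·16=256): TTMMLlBb=4 TTMMLlbb=4 TTMMllBb=4 TTMMllbb=4 TTMmLlBb=8 TTMmLlbb=8 TTMmllBb=8 TTMmllbb=8 TTmmLlBb=4 TTmmLlbb=4 TTmmllBb=4 TTmmllbb=4 TtMMLlBb=8 TtMMLlbb=8 TtMMllBb=8 TtMMllbb=8 TtMmLlBb=16 TtMmLlbb=16 TtMmllBb=16 TtMmllbb=16 TtmmLlBb=8 TtmmLlbb=8 TtmmllBb=8 Ttmmllbb=8 ttMMLlBb=4 ttMMLlbb=4 ttMMllBb=4 ttMMllbb=4 ttMmLlBb=8 ttMmLlbb=8 ttMmllBb=8 ttMmllbb=8 ttmmLlBb=4 ttmmLlbb=4 ttmmllBb=4 ttmmllbb=4
ttmmLlBb hits 4/256; gcd=4; 4÷4/256÷4 = 1/64

P(ttmmLlBb) = 1/64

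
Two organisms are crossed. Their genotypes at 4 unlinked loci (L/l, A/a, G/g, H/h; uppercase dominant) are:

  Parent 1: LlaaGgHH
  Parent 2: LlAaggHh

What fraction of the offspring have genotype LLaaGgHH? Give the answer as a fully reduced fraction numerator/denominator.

P(LLaaGgHH) = 1/32

LlaaGgHH gametes: LaGH×4, LagH×4, laGH×4, lagH×4
LlAaggHh gametes: LAgH×2, LAgh×2, LagH×2, Lagh×2, lAgH×2, lAgh×2, lagH×2, lagh×2
LlaaGgHH×LlAaggHh grid (16·16=256): LLAaGgHH=8 LLAaGgHh=8 LLAaggHH=8 LLAaggHh=8 LLaaGgHH=8 LLaaGgHh=8 LLaaggHH=8 LLaaggHh=8 LlAaGgHH=16 LlAaGgHh=16 LlAaggHH=16 LlAaggHh=16 LlaaGgHH=16 LlaaGgHh=16 LlaaggHH=16 LlaaggHh=16 llAaGgHH=8 llAaGgHh=8 llAaggHH=8 llAaggHh=8 llaaGgHH=8 llaaGgHh=8 llaaggHH=8 llaaggHh=8
LLaaGgHH hits 8/256; gcd=8; 8÷8/256÷8 = 1/32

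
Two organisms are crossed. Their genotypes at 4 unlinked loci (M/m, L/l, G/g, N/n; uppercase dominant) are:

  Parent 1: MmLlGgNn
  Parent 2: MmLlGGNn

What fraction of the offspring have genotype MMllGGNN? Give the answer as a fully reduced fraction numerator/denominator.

MmLlGgNn gametes: MLGN×1, MLGn×1, MLgN×1, MLgn×1, MlGN×1, MlGn×1, MlgN×1, Mlgn×1, mLGN×1, mLGn×1, mLgN×1, mLgn×1, mlGN×1, mlGn×1, mlgN×1, mlgn×1
MmLlGGNn gametes: MLGN×2, MLGn×2, MlGN×2, MlGn×2, mLGN×2, mLGn×2, mlGN×2, mlGn×2
MmLlGgNn×MmLlGGNn grid (16·16=256): MMLLGGNN=2 MMLLGGNn=4 MMLLGGnn=2 MMLLGgNN=2 MMLLGgNn=4 MMLLGgnn=2 MMLlGGNN=4 MMLlGGNn=8 MMLlGGnn=4 MMLlGgNN=4 MMLlGgNn=8 MMLlGgnn=4 MMllGGNN=2 MMllGGNn=4 MMllGGnn=2 MMllGgNN=2 MMllGgNn=4 MMllGgnn=2 MmLLGGNN=4 MmLLGGNn=8 MmLLGGnn=4 MmLLGgNN=4 MmLLGgNn=8 MmLLGgnn=4 MmLlGGNN=8 MmLlGGNn=16 MmLlGGnn=8 MmLlGgNN=8 MmLlGgNn=16 MmLlGgnn=8 MmllGGNN=4 MmllGGNn=8 MmllGGnn=4 MmllGgNN=4 MmllGgNn=8 MmllGgnn=4 mmLLGGNN=2 mmLLGGNn=4 mmLLGGnn=2 mmLLGgNN=2 mmLLGgNn=4 mmLLGgnn=2 mmLlGGNN=4 mmLlGGNn=8 mmLlGGnn=4 mmLlGgNN=4 mmLlGgNn=8 mmLlGgnn=4 mmllGGNN=2 mmllGGNn=4 mmllGGnn=2 mmllGgNN=2 mmllGgNn=4 mmllGgnn=2
MMllGGNN hits 2/256; gcd=2; 2÷2/256÷2 = 1/128

P(MMllGGNN) = 1/128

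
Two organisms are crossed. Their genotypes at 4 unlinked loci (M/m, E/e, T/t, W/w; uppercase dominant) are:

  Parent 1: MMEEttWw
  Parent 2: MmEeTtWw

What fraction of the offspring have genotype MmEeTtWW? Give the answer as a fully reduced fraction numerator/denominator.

MMEEttWw gametes: MEtW×8, MEtw×8
MmEeTtWw gametes: METW×1, METw×1, MEtW×1, MEtw×1, MeTW×1, MeTw×1, MetW×1, Metw×1, mETW×1, mETw×1, mEtW×1, mEtw×1, meTW×1, meTw×1, metW×1, metw×1
MMEEttWw×MmEeTtWw grid (16·16=256): MMEETtWW=8 MMEETtWw=16 MMEETtww=8 MMEEttWW=8 MMEEttWw=16 MMEEttww=8 MMEeTtWW=8 MMEeTtWw=16 MMEeTtww=8 MMEettWW=8 MMEettWw=16 MMEettww=8 MmEETtWW=8 MmEETtWw=16 MmEETtww=8 MmEEttWW=8 MmEEttWw=16 MmEEttww=8 MmEeTtWW=8 MmEeTtWw=16 MmEeTtww=8 MmEettWW=8 MmEettWw=16 MmEettww=8
MmEeTtWW hits 8/256; gcd=8; 8÷8/256÷8 = 1/32

P(MmEeTtWW) = 1/32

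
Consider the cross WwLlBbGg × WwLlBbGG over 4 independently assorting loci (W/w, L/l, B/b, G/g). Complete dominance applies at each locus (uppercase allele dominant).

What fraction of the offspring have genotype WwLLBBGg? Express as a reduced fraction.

P(WwLLBBGg) = 1/64

WwLlBbGg gametes: WLBG×1, WLBg×1, WLbG×1, WLbg×1, WlBG×1, WlBg×1, WlbG×1, Wlbg×1, wLBG×1, wLBg×1, wLbG×1, wLbg×1, wlBG×1, wlBg×1, wlbG×1, wlbg×1
WwLlBbGG gametes: WLBG×2, WLbG×2, WlBG×2, WlbG×2, wLBG×2, wLbG×2, wlBG×2, wlbG×2
WwLlBbGg×WwLlBbGG grid (16·16=256): WWLLBBGG=2 WWLLBBGg=2 WWLLBbGG=4 WWLLBbGg=4 WWLLbbGG=2 WWLLbbGg=2 WWLlBBGG=4 WWLlBBGg=4 WWLlBbGG=8 WWLlBbGg=8 WWLlbbGG=4 WWLlbbGg=4 WWllBBGG=2 WWllBBGg=2 WWllBbGG=4 WWllBbGg=4 WWllbbGG=2 WWllbbGg=2 WwLLBBGG=4 WwLLBBGg=4 WwLLBbGG=8 WwLLBbGg=8 WwLLbbGG=4 WwLLbbGg=4 WwLlBBGG=8 WwLlBBGg=8 WwLlBbGG=16 WwLlBbGg=16 WwLlbbGG=8 WwLlbbGg=8 WwllBBGG=4 WwllBBGg=4 WwllBbGG=8 WwllBbGg=8 WwllbbGG=4 WwllbbGg=4 wwLLBBGG=2 wwLLBBGg=2 wwLLBbGG=4 wwLLBbGg=4 wwLLbbGG=2 wwLLbbGg=2 wwLlBBGG=4 wwLlBBGg=4 wwLlBbGG=8 wwLlBbGg=8 wwLlbbGG=4 wwLlbbGg=4 wwllBBGG=2 wwllBBGg=2 wwllBbGG=4 wwllBbGg=4 wwllbbGG=2 wwllbbGg=2
WwLLBBGg hits 4/256; gcd=4; 4÷4/256÷4 = 1/64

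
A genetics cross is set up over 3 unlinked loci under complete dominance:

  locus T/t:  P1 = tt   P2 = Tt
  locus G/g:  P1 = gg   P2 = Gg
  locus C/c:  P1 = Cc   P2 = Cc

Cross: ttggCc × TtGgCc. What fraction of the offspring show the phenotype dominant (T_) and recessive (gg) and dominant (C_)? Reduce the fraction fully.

P(T_ gg C_) = 3/16

ttggCc gametes: tgC×4, tgc×4
TtGgCc gametes: TGC×1, TGc×1, TgC×1, Tgc×1, tGC×1, tGc×1, tgC×1, tgc×1
ttggCc×TtGgCc grid (8·8=64): TtGgCC=4 TtGgCc=8 TtGgcc=4 TtggCC=4 TtggCc=8 Ttggcc=4 ttGgCC=4 ttGgCc=8 ttGgcc=4 ttggCC=4 ttggCc=8 ttggcc=4
T_ gg C_ hits 12/64; gcd=4; 12÷4/64÷4 = 3/16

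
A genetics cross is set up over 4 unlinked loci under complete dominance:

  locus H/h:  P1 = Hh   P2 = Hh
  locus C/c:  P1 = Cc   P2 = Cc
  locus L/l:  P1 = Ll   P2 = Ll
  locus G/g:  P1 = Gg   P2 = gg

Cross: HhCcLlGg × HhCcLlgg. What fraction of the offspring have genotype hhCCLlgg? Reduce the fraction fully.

P(hhCCLlgg) = 1/64

HhCcLlGg gametes: HCLG×1, HCLg×1, HClG×1, HClg×1, HcLG×1, HcLg×1, HclG×1, Hclg×1, hCLG×1, hCLg×1, hClG×1, hClg×1, hcLG×1, hcLg×1, hclG×1, hclg×1
HhCcLlgg gametes: HCLg×2, HClg×2, HcLg×2, Hclg×2, hCLg×2, hClg×2, hcLg×2, hclg×2
HhCcLlGg×HhCcLlgg grid (16·16=256): HHCCLLGg=2 HHCCLLgg=2 HHCCLlGg=4 HHCCLlgg=4 HHCCllGg=2 HHCCllgg=2 HHCcLLGg=4 HHCcLLgg=4 HHCcLlGg=8 HHCcLlgg=8 HHCcllGg=4 HHCcllgg=4 HHccLLGg=2 HHccLLgg=2 HHccLlGg=4 HHccLlgg=4 HHccllGg=2 HHccllgg=2 HhCCLLGg=4 HhCCLLgg=4 HhCCLlGg=8 HhCCLlgg=8 HhCCllGg=4 HhCCllgg=4 HhCcLLGg=8 HhCcLLgg=8 HhCcLlGg=16 HhCcLlgg=16 HhCcllGg=8 HhCcllgg=8 HhccLLGg=4 HhccLLgg=4 HhccLlGg=8 HhccLlgg=8 HhccllGg=4 Hhccllgg=4 hhCCLLGg=2 hhCCLLgg=2 hhCCLlGg=4 hhCCLlgg=4 hhCCllGg=2 hhCCllgg=2 hhCcLLGg=4 hhCcLLgg=4 hhCcLlGg=8 hhCcLlgg=8 hhCcllGg=4 hhCcllgg=4 hhccLLGg=2 hhccLLgg=2 hhccLlGg=4 hhccLlgg=4 hhccllGg=2 hhccllgg=2
hhCCLlgg hits 4/256; gcd=4; 4÷4/256÷4 = 1/64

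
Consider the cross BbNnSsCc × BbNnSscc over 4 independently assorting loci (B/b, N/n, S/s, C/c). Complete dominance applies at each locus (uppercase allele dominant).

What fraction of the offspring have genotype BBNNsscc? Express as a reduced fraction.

BbNnSsCc gametes: BNSC×1, BNSc×1, BNsC×1, BNsc×1, BnSC×1, BnSc×1, BnsC×1, Bnsc×1, bNSC×1, bNSc×1, bNsC×1, bNsc×1, bnSC×1, bnSc×1, bnsC×1, bnsc×1
BbNnSscc gametes: BNSc×2, BNsc×2, BnSc×2, Bnsc×2, bNSc×2, bNsc×2, bnSc×2, bnsc×2
BbNnSsCc×BbNnSscc grid (16·16=256): BBNNSSCc=2 BBNNSScc=2 BBNNSsCc=4 BBNNSscc=4 BBNNssCc=2 BBNNsscc=2 BBNnSSCc=4 BBNnSScc=4 BBNnSsCc=8 BBNnSscc=8 BBNnssCc=4 BBNnsscc=4 BBnnSSCc=2 BBnnSScc=2 BBnnSsCc=4 BBnnSscc=4 BBnnssCc=2 BBnnsscc=2 BbNNSSCc=4 BbNNSScc=4 BbNNSsCc=8 BbNNSscc=8 BbNNssCc=4 BbNNsscc=4 BbNnSSCc=8 BbNnSScc=8 BbNnSsCc=16 BbNnSscc=16 BbNnssCc=8 BbNnsscc=8 BbnnSSCc=4 BbnnSScc=4 BbnnSsCc=8 BbnnSscc=8 BbnnssCc=4 Bbnnsscc=4 bbNNSSCc=2 bbNNSScc=2 bbNNSsCc=4 bbNNSscc=4 bbNNssCc=2 bbNNsscc=2 bbNnSSCc=4 bbNnSScc=4 bbNnSsCc=8 bbNnSscc=8 bbNnssCc=4 bbNnsscc=4 bbnnSSCc=2 bbnnSScc=2 bbnnSsCc=4 bbnnSscc=4 bbnnssCc=2 bbnnsscc=2
BBNNsscc hits 2/256; gcd=2; 2÷2/256÷2 = 1/128

P(BBNNsscc) = 1/128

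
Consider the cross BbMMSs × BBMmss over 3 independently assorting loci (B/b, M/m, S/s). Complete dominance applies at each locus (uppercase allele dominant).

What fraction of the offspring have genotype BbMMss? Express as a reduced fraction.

BbMMSs gametes: BMS×2, BMs×2, bMS×2, bMs×2
BBMmss gametes: BMs×4, Bms×4
BbMMSs×BBMmss grid (8·8=64): BBMMSs=8 BBMMss=8 BBMmSs=8 BBMmss=8 BbMMSs=8 BbMMss=8 BbMmSs=8 BbMmss=8
BbMMss hits 8/64; gcd=8; 8÷8/64÷8 = 1/8

P(BbMMss) = 1/8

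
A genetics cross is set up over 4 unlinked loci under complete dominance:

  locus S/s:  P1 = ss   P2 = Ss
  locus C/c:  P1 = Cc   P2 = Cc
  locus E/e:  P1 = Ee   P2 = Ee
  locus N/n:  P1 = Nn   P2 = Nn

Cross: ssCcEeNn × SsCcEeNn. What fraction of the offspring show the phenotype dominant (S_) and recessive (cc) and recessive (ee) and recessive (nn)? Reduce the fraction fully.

ssCcEeNn gametes: sCEN×2, sCEn×2, sCeN×2, sCen×2, scEN×2, scEn×2, sceN×2, scen×2
SsCcEeNn gametes: SCEN×1, SCEn×1, SCeN×1, SCen×1, ScEN×1, ScEn×1, SceN×1, Scen×1, sCEN×1, sCEn×1, sCeN×1, sCen×1, scEN×1, scEn×1, sceN×1, scen×1
ssCcEeNn×SsCcEeNn grid (16·16=256): SsCCEENN=2 SsCCEENn=4 SsCCEEnn=2 SsCCEeNN=4 SsCCEeNn=8 SsCCEenn=4 SsCCeeNN=2 SsCCeeNn=4 SsCCeenn=2 SsCcEENN=4 SsCcEENn=8 SsCcEEnn=4 SsCcEeNN=8 SsCcEeNn=16 SsCcEenn=8 SsCceeNN=4 SsCceeNn=8 SsCceenn=4 SsccEENN=2 SsccEENn=4 SsccEEnn=2 SsccEeNN=4 SsccEeNn=8 SsccEenn=4 SscceeNN=2 SscceeNn=4 Sscceenn=2 ssCCEENN=2 ssCCEENn=4 ssCCEEnn=2 ssCCEeNN=4 ssCCEeNn=8 ssCCEenn=4 ssCCeeNN=2 ssCCeeNn=4 ssCCeenn=2 ssCcEENN=4 ssCcEENn=8 ssCcEEnn=4 ssCcEeNN=8 ssCcEeNn=16 ssCcEenn=8 ssCceeNN=4 ssCceeNn=8 ssCceenn=4 ssccEENN=2 ssccEENn=4 ssccEEnn=2 ssccEeNN=4 ssccEeNn=8 ssccEenn=4 sscceeNN=2 sscceeNn=4 sscceenn=2
S_ cc ee nn hits 2/256; gcd=2; 2÷2/256÷2 = 1/128

P(S_ cc ee nn) = 1/128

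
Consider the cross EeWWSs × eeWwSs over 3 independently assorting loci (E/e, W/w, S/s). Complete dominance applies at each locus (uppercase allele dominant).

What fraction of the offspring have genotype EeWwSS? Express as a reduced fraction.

P(EeWwSS) = 1/16

EeWWSs gametes: EWS×2, EWs×2, eWS×2, eWs×2
eeWwSs gametes: eWS×2, eWs×2, ewS×2, ews×2
EeWWSs×eeWwSs grid (8·8=64): EeWWSS=4 EeWWSs=8 EeWWss=4 EeWwSS=4 EeWwSs=8 EeWwss=4 eeWWSS=4 eeWWSs=8 eeWWss=4 eeWwSS=4 eeWwSs=8 eeWwss=4
EeWwSS hits 4/64; gcd=4; 4÷4/64÷4 = 1/16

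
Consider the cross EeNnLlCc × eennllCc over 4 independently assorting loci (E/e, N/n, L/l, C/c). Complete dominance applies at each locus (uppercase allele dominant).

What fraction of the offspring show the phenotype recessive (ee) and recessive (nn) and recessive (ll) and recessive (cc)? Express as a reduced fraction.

P(ee nn ll cc) = 1/32

EeNnLlCc gametes: ENLC×1, ENLc×1, ENlC×1, ENlc×1, EnLC×1, EnLc×1, EnlC×1, Enlc×1, eNLC×1, eNLc×1, eNlC×1, eNlc×1, enLC×1, enLc×1, enlC×1, enlc×1
eennllCc gametes: enlC×8, enlc×8
EeNnLlCc×eennllCc grid (16·16=256): EeNnLlCC=8 EeNnLlCc=16 EeNnLlcc=8 EeNnllCC=8 EeNnllCc=16 EeNnllcc=8 EennLlCC=8 EennLlCc=16 EennLlcc=8 EennllCC=8 EennllCc=16 Eennllcc=8 eeNnLlCC=8 eeNnLlCc=16 eeNnLlcc=8 eeNnllCC=8 eeNnllCc=16 eeNnllcc=8 eennLlCC=8 eennLlCc=16 eennLlcc=8 eennllCC=8 eennllCc=16 eennllcc=8
ee nn ll cc hits 8/256; gcd=8; 8÷8/256÷8 = 1/32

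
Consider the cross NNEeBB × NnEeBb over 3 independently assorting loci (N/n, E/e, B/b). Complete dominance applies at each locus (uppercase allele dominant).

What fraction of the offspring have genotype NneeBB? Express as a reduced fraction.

NNEeBB gametes: NEB×4, NeB×4
NnEeBb gametes: NEB×1, NEb×1, NeB×1, Neb×1, nEB×1, nEb×1, neB×1, neb×1
NNEeBB×NnEeBb grid (8·8=64): NNEEBB=4 NNEEBb=4 NNEeBB=8 NNEeBb=8 NNeeBB=4 NNeeBb=4 NnEEBB=4 NnEEBb=4 NnEeBB=8 NnEeBb=8 NneeBB=4 NneeBb=4
NneeBB hits 4/64; gcd=4; 4÷4/64÷4 = 1/16

P(NneeBB) = 1/16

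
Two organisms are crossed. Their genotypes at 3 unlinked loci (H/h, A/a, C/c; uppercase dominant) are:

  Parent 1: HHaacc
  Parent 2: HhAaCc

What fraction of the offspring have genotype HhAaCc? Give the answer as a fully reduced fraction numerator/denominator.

P(HhAaCc) = 1/8

HHaacc gametes: Hac×8
HhAaCc gametes: HAC×1, HAc×1, HaC×1, Hac×1, hAC×1, hAc×1, haC×1, hac×1
HHaacc×HhAaCc grid (8·8=64): HHAaCc=8 HHAacc=8 HHaaCc=8 HHaacc=8 HhAaCc=8 HhAacc=8 HhaaCc=8 Hhaacc=8
HhAaCc hits 8/64; gcd=8; 8÷8/64÷8 = 1/8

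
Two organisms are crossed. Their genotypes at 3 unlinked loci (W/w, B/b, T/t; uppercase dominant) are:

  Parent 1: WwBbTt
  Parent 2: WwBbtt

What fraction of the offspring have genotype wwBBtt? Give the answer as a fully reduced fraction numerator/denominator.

P(wwBBtt) = 1/32

WwBbTt gametes: WBT×1, WBt×1, WbT×1, Wbt×1, wBT×1, wBt×1, wbT×1, wbt×1
WwBbtt gametes: WBt×2, Wbt×2, wBt×2, wbt×2
WwBbTt×WwBbtt grid (8·8=64): WWBBTt=2 WWBBtt=2 WWBbTt=4 WWBbtt=4 WWbbTt=2 WWbbtt=2 WwBBTt=4 WwBBtt=4 WwBbTt=8 WwBbtt=8 WwbbTt=4 Wwbbtt=4 wwBBTt=2 wwBBtt=2 wwBbTt=4 wwBbtt=4 wwbbTt=2 wwbbtt=2
wwBBtt hits 2/64; gcd=2; 2÷2/64÷2 = 1/32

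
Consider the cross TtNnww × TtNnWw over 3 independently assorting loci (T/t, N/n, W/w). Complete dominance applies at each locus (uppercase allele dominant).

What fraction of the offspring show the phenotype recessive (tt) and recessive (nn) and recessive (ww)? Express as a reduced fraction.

P(tt nn ww) = 1/32

TtNnww gametes: TNw×2, Tnw×2, tNw×2, tnw×2
TtNnWw gametes: TNW×1, TNw×1, TnW×1, Tnw×1, tNW×1, tNw×1, tnW×1, tnw×1
TtNnww×TtNnWw grid (8·8=64): TTNNWw=2 TTNNww=2 TTNnWw=4 TTNnww=4 TTnnWw=2 TTnnww=2 TtNNWw=4 TtNNww=4 TtNnWw=8 TtNnww=8 TtnnWw=4 Ttnnww=4 ttNNWw=2 ttNNww=2 ttNnWw=4 ttNnww=4 ttnnWw=2 ttnnww=2
tt nn ww hits 2/64; gcd=2; 2÷2/64÷2 = 1/32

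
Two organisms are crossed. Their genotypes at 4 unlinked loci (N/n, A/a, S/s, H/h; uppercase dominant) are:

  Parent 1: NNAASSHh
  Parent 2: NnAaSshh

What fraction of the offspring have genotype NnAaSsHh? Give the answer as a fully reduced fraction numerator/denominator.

P(NnAaSsHh) = 1/16

NNAASSHh gametes: NASH×8, NASh×8
NnAaSshh gametes: NASh×2, NAsh×2, NaSh×2, Nash×2, nASh×2, nAsh×2, naSh×2, nash×2
NNAASSHh×NnAaSshh grid (16·16=256): NNAASSHh=16 NNAASShh=16 NNAASsHh=16 NNAASshh=16 NNAaSSHh=16 NNAaSShh=16 NNAaSsHh=16 NNAaSshh=16 NnAASSHh=16 NnAASShh=16 NnAASsHh=16 NnAASshh=16 NnAaSSHh=16 NnAaSShh=16 NnAaSsHh=16 NnAaSshh=16
NnAaSsHh hits 16/256; gcd=16; 16÷16/256÷16 = 1/16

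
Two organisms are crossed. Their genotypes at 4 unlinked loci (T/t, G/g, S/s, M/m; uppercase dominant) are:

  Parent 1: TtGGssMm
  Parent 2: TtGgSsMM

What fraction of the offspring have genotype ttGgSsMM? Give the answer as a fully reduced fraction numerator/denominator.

TtGGssMm gametes: TGsM×4, TGsm×4, tGsM×4, tGsm×4
TtGgSsMM gametes: TGSM×2, TGsM×2, TgSM×2, TgsM×2, tGSM×2, tGsM×2, tgSM×2, tgsM×2
TtGGssMm×TtGgSsMM grid (16·16=256): TTGGSsMM=8 TTGGSsMm=8 TTGGssMM=8 TTGGssMm=8 TTGgSsMM=8 TTGgSsMm=8 TTGgssMM=8 TTGgssMm=8 TtGGSsMM=16 TtGGSsMm=16 TtGGssMM=16 TtGGssMm=16 TtGgSsMM=16 TtGgSsMm=16 TtGgssMM=16 TtGgssMm=16 ttGGSsMM=8 ttGGSsMm=8 ttGGssMM=8 ttGGssMm=8 ttGgSsMM=8 ttGgSsMm=8 ttGgssMM=8 ttGgssMm=8
ttGgSsMM hits 8/256; gcd=8; 8÷8/256÷8 = 1/32

P(ttGgSsMM) = 1/32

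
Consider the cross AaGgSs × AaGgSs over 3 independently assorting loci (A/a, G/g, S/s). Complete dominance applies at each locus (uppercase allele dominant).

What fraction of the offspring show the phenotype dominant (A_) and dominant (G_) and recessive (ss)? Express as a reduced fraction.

P(A_ G_ ss) = 9/64

AaGgSs gametes: AGS×1, AGs×1, AgS×1, Ags×1, aGS×1, aGs×1, agS×1, ags×1
AaGgSs gametes: AGS×1, AGs×1, AgS×1, Ags×1, aGS×1, aGs×1, agS×1, ags×1
AaGgSs×AaGgSs grid (8·8=64): AAGGSS=1 AAGGSs=2 AAGGss=1 AAGgSS=2 AAGgSs=4 AAGgss=2 AAggSS=1 AAggSs=2 AAggss=1 AaGGSS=2 AaGGSs=4 AaGGss=2 AaGgSS=4 AaGgSs=8 AaGgss=4 AaggSS=2 AaggSs=4 Aaggss=2 aaGGSS=1 aaGGSs=2 aaGGss=1 aaGgSS=2 aaGgSs=4 aaGgss=2 aaggSS=1 aaggSs=2 aaggss=1
A_ G_ ss hits 9/64; gcd=1; 9÷1/64÷1 = 9/64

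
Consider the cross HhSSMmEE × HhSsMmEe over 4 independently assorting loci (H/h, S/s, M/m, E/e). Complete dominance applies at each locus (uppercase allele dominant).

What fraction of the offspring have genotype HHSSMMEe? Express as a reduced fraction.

HhSSMmEE gametes: HSME×4, HSmE×4, hSME×4, hSmE×4
HhSsMmEe gametes: HSME×1, HSMe×1, HSmE×1, HSme×1, HsME×1, HsMe×1, HsmE×1, Hsme×1, hSME×1, hSMe×1, hSmE×1, hSme×1, hsME×1, hsMe×1, hsmE×1, hsme×1
HhSSMmEE×HhSsMmEe grid (16·16=256): HHSSMMEE=4 HHSSMMEe=4 HHSSMmEE=8 HHSSMmEe=8 HHSSmmEE=4 HHSSmmEe=4 HHSsMMEE=4 HHSsMMEe=4 HHSsMmEE=8 HHSsMmEe=8 HHSsmmEE=4 HHSsmmEe=4 HhSSMMEE=8 HhSSMMEe=8 HhSSMmEE=16 HhSSMmEe=16 HhSSmmEE=8 HhSSmmEe=8 HhSsMMEE=8 HhSsMMEe=8 HhSsMmEE=16 HhSsMmEe=16 HhSsmmEE=8 HhSsmmEe=8 hhSSMMEE=4 hhSSMMEe=4 hhSSMmEE=8 hhSSMmEe=8 hhSSmmEE=4 hhSSmmEe=4 hhSsMMEE=4 hhSsMMEe=4 hhSsMmEE=8 hhSsMmEe=8 hhSsmmEE=4 hhSsmmEe=4
HHSSMMEe hits 4/256; gcd=4; 4÷4/256÷4 = 1/64

P(HHSSMMEe) = 1/64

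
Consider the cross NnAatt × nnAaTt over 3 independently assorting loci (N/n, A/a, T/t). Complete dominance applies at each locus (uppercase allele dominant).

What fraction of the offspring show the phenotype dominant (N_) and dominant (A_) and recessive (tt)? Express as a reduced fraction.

P(N_ A_ tt) = 3/16

NnAatt gametes: NAt×2, Nat×2, nAt×2, nat×2
nnAaTt gametes: nAT×2, nAt×2, naT×2, nat×2
NnAatt×nnAaTt grid (8·8=64): NnAATt=4 NnAAtt=4 NnAaTt=8 NnAatt=8 NnaaTt=4 Nnaatt=4 nnAATt=4 nnAAtt=4 nnAaTt=8 nnAatt=8 nnaaTt=4 nnaatt=4
N_ A_ tt hits 12/64; gcd=4; 12÷4/64÷4 = 3/16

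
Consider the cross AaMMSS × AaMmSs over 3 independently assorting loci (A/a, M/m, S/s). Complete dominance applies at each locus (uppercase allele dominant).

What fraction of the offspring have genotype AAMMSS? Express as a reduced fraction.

AaMMSS gametes: AMS×4, aMS×4
AaMmSs gametes: AMS×1, AMs×1, AmS×1, Ams×1, aMS×1, aMs×1, amS×1, ams×1
AaMMSS×AaMmSs grid (8·8=64): AAMMSS=4 AAMMSs=4 AAMmSS=4 AAMmSs=4 AaMMSS=8 AaMMSs=8 AaMmSS=8 AaMmSs=8 aaMMSS=4 aaMMSs=4 aaMmSS=4 aaMmSs=4
AAMMSS hits 4/64; gcd=4; 4÷4/64÷4 = 1/16

P(AAMMSS) = 1/16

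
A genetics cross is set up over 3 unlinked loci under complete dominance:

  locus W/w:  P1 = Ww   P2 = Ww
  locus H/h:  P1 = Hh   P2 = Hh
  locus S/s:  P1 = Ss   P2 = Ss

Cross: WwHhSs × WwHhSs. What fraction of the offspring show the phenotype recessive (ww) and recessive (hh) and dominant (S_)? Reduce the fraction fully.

WwHhSs gametes: WHS×1, WHs×1, WhS×1, Whs×1, wHS×1, wHs×1, whS×1, whs×1
WwHhSs gametes: WHS×1, WHs×1, WhS×1, Whs×1, wHS×1, wHs×1, whS×1, whs×1
WwHhSs×WwHhSs grid (8·8=64): WWHHSS=1 WWHHSs=2 WWHHss=1 WWHhSS=2 WWHhSs=4 WWHhss=2 WWhhSS=1 WWhhSs=2 WWhhss=1 WwHHSS=2 WwHHSs=4 WwHHss=2 WwHhSS=4 WwHhSs=8 WwHhss=4 WwhhSS=2 WwhhSs=4 Wwhhss=2 wwHHSS=1 wwHHSs=2 wwHHss=1 wwHhSS=2 wwHhSs=4 wwHhss=2 wwhhSS=1 wwhhSs=2 wwhhss=1
ww hh S_ hits 3/64; gcd=1; 3÷1/64÷1 = 3/64

P(ww hh S_) = 3/64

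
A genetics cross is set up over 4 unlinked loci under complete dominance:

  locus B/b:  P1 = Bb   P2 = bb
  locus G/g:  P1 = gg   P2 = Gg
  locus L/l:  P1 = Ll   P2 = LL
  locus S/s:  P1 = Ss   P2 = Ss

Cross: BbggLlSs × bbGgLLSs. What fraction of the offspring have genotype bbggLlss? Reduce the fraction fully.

P(bbggLlss) = 1/32

BbggLlSs gametes: BgLS×2, BgLs×2, BglS×2, Bgls×2, bgLS×2, bgLs×2, bglS×2, bgls×2
bbGgLLSs gametes: bGLS×4, bGLs×4, bgLS×4, bgLs×4
BbggLlSs×bbGgLLSs grid (16·16=256): BbGgLLSS=8 BbGgLLSs=16 BbGgLLss=8 BbGgLlSS=8 BbGgLlSs=16 BbGgLlss=8 BbggLLSS=8 BbggLLSs=16 BbggLLss=8 BbggLlSS=8 BbggLlSs=16 BbggLlss=8 bbGgLLSS=8 bbGgLLSs=16 bbGgLLss=8 bbGgLlSS=8 bbGgLlSs=16 bbGgLlss=8 bbggLLSS=8 bbggLLSs=16 bbggLLss=8 bbggLlSS=8 bbggLlSs=16 bbggLlss=8
bbggLlss hits 8/256; gcd=8; 8÷8/256÷8 = 1/32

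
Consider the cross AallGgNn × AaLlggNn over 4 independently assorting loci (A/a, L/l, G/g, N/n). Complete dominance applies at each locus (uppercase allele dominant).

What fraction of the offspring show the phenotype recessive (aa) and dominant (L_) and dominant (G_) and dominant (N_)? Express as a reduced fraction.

AallGgNn gametes: AlGN×2, AlGn×2, AlgN×2, Algn×2, alGN×2, alGn×2, algN×2, algn×2
AaLlggNn gametes: ALgN×2, ALgn×2, AlgN×2, Algn×2, aLgN×2, aLgn×2, algN×2, algn×2
AallGgNn×AaLlggNn grid (16·16=256): AALlGgNN=4 AALlGgNn=8 AALlGgnn=4 AALlggNN=4 AALlggNn=8 AALlggnn=4 AAllGgNN=4 AAllGgNn=8 AAllGgnn=4 AAllggNN=4 AAllggNn=8 AAllggnn=4 AaLlGgNN=8 AaLlGgNn=16 AaLlGgnn=8 AaLlggNN=8 AaLlggNn=16 AaLlggnn=8 AallGgNN=8 AallGgNn=16 AallGgnn=8 AallggNN=8 AallggNn=16 Aallggnn=8 aaLlGgNN=4 aaLlGgNn=8 aaLlGgnn=4 aaLlggNN=4 aaLlggNn=8 aaLlggnn=4 aallGgNN=4 aallGgNn=8 aallGgnn=4 aallggNN=4 aallggNn=8 aallggnn=4
aa L_ G_ N_ hits 12/256; gcd=4; 12÷4/256÷4 = 3/64

P(aa L_ G_ N_) = 3/64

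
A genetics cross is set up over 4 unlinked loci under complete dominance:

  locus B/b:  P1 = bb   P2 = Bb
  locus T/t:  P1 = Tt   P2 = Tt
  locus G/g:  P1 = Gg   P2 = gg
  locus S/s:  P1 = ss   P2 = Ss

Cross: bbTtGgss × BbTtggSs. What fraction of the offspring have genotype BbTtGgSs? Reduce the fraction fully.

P(BbTtGgSs) = 1/16

bbTtGgss gametes: bTGs×4, bTgs×4, btGs×4, btgs×4
BbTtggSs gametes: BTgS×2, BTgs×2, BtgS×2, Btgs×2, bTgS×2, bTgs×2, btgS×2, btgs×2
bbTtGgss×BbTtggSs grid (16·16=256): BbTTGgSs=8 BbTTGgss=8 BbTTggSs=8 BbTTggss=8 BbTtGgSs=16 BbTtGgss=16 BbTtggSs=16 BbTtggss=16 BbttGgSs=8 BbttGgss=8 BbttggSs=8 Bbttggss=8 bbTTGgSs=8 bbTTGgss=8 bbTTggSs=8 bbTTggss=8 bbTtGgSs=16 bbTtGgss=16 bbTtggSs=16 bbTtggss=16 bbttGgSs=8 bbttGgss=8 bbttggSs=8 bbttggss=8
BbTtGgSs hits 16/256; gcd=16; 16÷16/256÷16 = 1/16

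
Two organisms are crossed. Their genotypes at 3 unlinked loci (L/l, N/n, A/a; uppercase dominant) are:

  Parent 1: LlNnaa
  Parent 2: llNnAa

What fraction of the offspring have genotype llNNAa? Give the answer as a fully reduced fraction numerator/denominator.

LlNnaa gametes: LNa×2, Lna×2, lNa×2, lna×2
llNnAa gametes: lNA×2, lNa×2, lnA×2, lna×2
LlNnaa×llNnAa grid (8·8=64): LlNNAa=4 LlNNaa=4 LlNnAa=8 LlNnaa=8 LlnnAa=4 Llnnaa=4 llNNAa=4 llNNaa=4 llNnAa=8 llNnaa=8 llnnAa=4 llnnaa=4
llNNAa hits 4/64; gcd=4; 4÷4/64÷4 = 1/16

P(llNNAa) = 1/16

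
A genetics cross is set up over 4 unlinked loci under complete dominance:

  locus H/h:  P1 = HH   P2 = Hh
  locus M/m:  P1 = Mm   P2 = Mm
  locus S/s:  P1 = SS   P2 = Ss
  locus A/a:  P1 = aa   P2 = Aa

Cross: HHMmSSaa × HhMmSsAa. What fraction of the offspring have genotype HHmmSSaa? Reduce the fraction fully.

P(HHmmSSaa) = 1/32

HHMmSSaa gametes: HMSa×8, HmSa×8
HhMmSsAa gametes: HMSA×1, HMSa×1, HMsA×1, HMsa×1, HmSA×1, HmSa×1, HmsA×1, Hmsa×1, hMSA×1, hMSa×1, hMsA×1, hMsa×1, hmSA×1, hmSa×1, hmsA×1, hmsa×1
HHMmSSaa×HhMmSsAa grid (16·16=256): HHMMSSAa=8 HHMMSSaa=8 HHMMSsAa=8 HHMMSsaa=8 HHMmSSAa=16 HHMmSSaa=16 HHMmSsAa=16 HHMmSsaa=16 HHmmSSAa=8 HHmmSSaa=8 HHmmSsAa=8 HHmmSsaa=8 HhMMSSAa=8 HhMMSSaa=8 HhMMSsAa=8 HhMMSsaa=8 HhMmSSAa=16 HhMmSSaa=16 HhMmSsAa=16 HhMmSsaa=16 HhmmSSAa=8 HhmmSSaa=8 HhmmSsAa=8 HhmmSsaa=8
HHmmSSaa hits 8/256; gcd=8; 8÷8/256÷8 = 1/32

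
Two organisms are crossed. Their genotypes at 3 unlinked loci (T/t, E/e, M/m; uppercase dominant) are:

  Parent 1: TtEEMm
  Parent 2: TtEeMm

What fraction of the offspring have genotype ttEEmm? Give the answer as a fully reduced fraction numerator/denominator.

P(ttEEmm) = 1/32

TtEEMm gametes: TEM×2, TEm×2, tEM×2, tEm×2
TtEeMm gametes: TEM×1, TEm×1, TeM×1, Tem×1, tEM×1, tEm×1, teM×1, tem×1
TtEEMm×TtEeMm grid (8·8=64): TTEEMM=2 TTEEMm=4 TTEEmm=2 TTEeMM=2 TTEeMm=4 TTEemm=2 TtEEMM=4 TtEEMm=8 TtEEmm=4 TtEeMM=4 TtEeMm=8 TtEemm=4 ttEEMM=2 ttEEMm=4 ttEEmm=2 ttEeMM=2 ttEeMm=4 ttEemm=2
ttEEmm hits 2/64; gcd=2; 2÷2/64÷2 = 1/32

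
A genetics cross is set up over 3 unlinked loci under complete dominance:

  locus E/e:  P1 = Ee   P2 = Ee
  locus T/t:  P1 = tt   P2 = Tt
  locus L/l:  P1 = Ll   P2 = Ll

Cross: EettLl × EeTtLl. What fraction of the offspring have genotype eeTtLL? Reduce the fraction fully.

P(eeTtLL) = 1/32

EettLl gametes: EtL×2, Etl×2, etL×2, etl×2
EeTtLl gametes: ETL×1, ETl×1, EtL×1, Etl×1, eTL×1, eTl×1, etL×1, etl×1
EettLl×EeTtLl grid (8·8=64): EETtLL=2 EETtLl=4 EETtll=2 EEttLL=2 EEttLl=4 EEttll=2 EeTtLL=4 EeTtLl=8 EeTtll=4 EettLL=4 EettLl=8 Eettll=4 eeTtLL=2 eeTtLl=4 eeTtll=2 eettLL=2 eettLl=4 eettll=2
eeTtLL hits 2/64; gcd=2; 2÷2/64÷2 = 1/32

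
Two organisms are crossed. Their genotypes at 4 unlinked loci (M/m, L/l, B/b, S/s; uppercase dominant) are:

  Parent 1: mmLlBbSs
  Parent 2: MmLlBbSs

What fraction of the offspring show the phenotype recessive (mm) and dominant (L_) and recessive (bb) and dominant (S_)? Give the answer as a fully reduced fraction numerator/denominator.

P(mm L_ bb S_) = 9/128

mmLlBbSs gametes: mLBS×2, mLBs×2, mLbS×2, mLbs×2, mlBS×2, mlBs×2, mlbS×2, mlbs×2
MmLlBbSs gametes: MLBS×1, MLBs×1, MLbS×1, MLbs×1, MlBS×1, MlBs×1, MlbS×1, Mlbs×1, mLBS×1, mLBs×1, mLbS×1, mLbs×1, mlBS×1, mlBs×1, mlbS×1, mlbs×1
mmLlBbSs×MmLlBbSs grid (16·16=256): MmLLBBSS=2 MmLLBBSs=4 MmLLBBss=2 MmLLBbSS=4 MmLLBbSs=8 MmLLBbss=4 MmLLbbSS=2 MmLLbbSs=4 MmLLbbss=2 MmLlBBSS=4 MmLlBBSs=8 MmLlBBss=4 MmLlBbSS=8 MmLlBbSs=16 MmLlBbss=8 MmLlbbSS=4 MmLlbbSs=8 MmLlbbss=4 MmllBBSS=2 MmllBBSs=4 MmllBBss=2 MmllBbSS=4 MmllBbSs=8 MmllBbss=4 MmllbbSS=2 MmllbbSs=4 Mmllbbss=2 mmLLBBSS=2 mmLLBBSs=4 mmLLBBss=2 mmLLBbSS=4 mmLLBbSs=8 mmLLBbss=4 mmLLbbSS=2 mmLLbbSs=4 mmLLbbss=2 mmLlBBSS=4 mmLlBBSs=8 mmLlBBss=4 mmLlBbSS=8 mmLlBbSs=16 mmLlBbss=8 mmLlbbSS=4 mmLlbbSs=8 mmLlbbss=4 mmllBBSS=2 mmllBBSs=4 mmllBBss=2 mmllBbSS=4 mmllBbSs=8 mmllBbss=4 mmllbbSS=2 mmllbbSs=4 mmllbbss=2
mm L_ bb S_ hits 18/256; gcd=2; 18÷2/256÷2 = 9/128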